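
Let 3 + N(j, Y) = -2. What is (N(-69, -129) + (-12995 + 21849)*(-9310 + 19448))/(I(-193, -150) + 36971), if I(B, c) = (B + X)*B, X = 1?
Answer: 89761847/74027 ≈ 1212.6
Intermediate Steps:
N(j, Y) = -5 (N(j, Y) = -3 - 2 = -5)
I(B, c) = B*(1 + B) (I(B, c) = (B + 1)*B = (1 + B)*B = B*(1 + B))
(N(-69, -129) + (-12995 + 21849)*(-9310 + 19448))/(I(-193, -150) + 36971) = (-5 + (-12995 + 21849)*(-9310 + 19448))/(-193*(1 - 193) + 36971) = (-5 + 8854*10138)/(-193*(-192) + 36971) = (-5 + 89761852)/(37056 + 36971) = 89761847/74027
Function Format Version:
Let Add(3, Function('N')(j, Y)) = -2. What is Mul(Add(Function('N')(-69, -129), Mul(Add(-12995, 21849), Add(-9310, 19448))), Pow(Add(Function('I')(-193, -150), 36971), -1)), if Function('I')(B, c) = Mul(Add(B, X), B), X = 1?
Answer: Rational(89761847, 74027) ≈ 1212.6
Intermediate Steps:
Function('N')(j, Y) = -5 (Function('N')(j, Y) = Add(-3, -2) = -5)
Function('I')(B, c) = Mul(B, Add(1, B)) (Function('I')(B, c) = Mul(Add(B, 1), B) = Mul(Add(1, B), B) = Mul(B, Add(1, B)))
Mul(Add(Function('N')(-69, -129), Mul(Add(-12995, 21849), Add(-9310, 19448))), Pow(Add(Function('I')(-193, -150), 36971), -1)) = Mul(Add(-5, Mul(Add(-12995, 21849), Add(-9310, 19448))), Pow(Add(Mul(-193, Add(1, -193)), 36971), -1)) = Mul(Add(-5, Mul(8854, 10138)), Pow(Add(Mul(-193, -192), 36971), -1)) = Mul(Add(-5, 89761852), Pow(Add(37056, 36971), -1)) = Mul(89761847, Pow(74027, -1)) = Mul(89761847, Rational(1, 74027)) = Rational(89761847, 74027)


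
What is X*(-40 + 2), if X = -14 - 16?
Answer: 1140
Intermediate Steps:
X = -30
X*(-40 + 2) = -30*(-40 + 2) = -30*(-38) = 1140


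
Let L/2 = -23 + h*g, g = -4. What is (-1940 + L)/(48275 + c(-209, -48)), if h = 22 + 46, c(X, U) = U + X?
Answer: -1265/24009 ≈ -0.052689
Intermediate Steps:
h = 68
L = -590 (L = 2*(-23 + 68*(-4)) = 2*(-23 - 272) = 2*(-295) = -590)
(-1940 + L)/(48275 + c(-209, -48)) = (-1940 - 590)/(48275 + (-48 - 209)) = -2530/(48275 - 257) = -2530/48018 = -2530*1/48018 = -1265/24009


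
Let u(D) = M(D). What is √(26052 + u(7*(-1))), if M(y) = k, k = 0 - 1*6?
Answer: 3*√2894 ≈ 161.39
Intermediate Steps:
k = -6 (k = 0 - 6 = -6)
M(y) = -6
u(D) = -6
√(26052 + u(7*(-1))) = √(26052 - 6) = √26046 = 3*√2894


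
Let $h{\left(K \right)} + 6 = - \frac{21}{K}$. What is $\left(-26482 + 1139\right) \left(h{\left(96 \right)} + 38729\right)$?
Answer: $- \frac{31403246247}{32} \approx -9.8135 \cdot 10^{8}$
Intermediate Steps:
$h{\left(K \right)} = -6 - \frac{21}{K}$
$\left(-26482 + 1139\right) \left(h{\left(96 \right)} + 38729\right) = \left(-26482 + 1139\right) \left(\left(-6 - \frac{21}{96}\right) + 38729\right) = - 25343 \left(\left(-6 - \frac{7}{32}\right) + 38729\right) = - 25343 \left(- \frac{199}{32} + 38729\right) = \left(-25343\right) \frac{1239129}{32} = - \frac{31403246247}{32}$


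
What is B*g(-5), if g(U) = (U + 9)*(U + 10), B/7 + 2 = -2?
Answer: -560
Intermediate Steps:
B = -28 (B = -14 + 7*(-2) = -14 - 14 = -28)
g(U) = (9 + U)*(10 + U)
B*g(-5) = -28*(90 + (-5)**2 + 19*(-5)) = -28*(90 + 25 - 95) = -28*20 = -560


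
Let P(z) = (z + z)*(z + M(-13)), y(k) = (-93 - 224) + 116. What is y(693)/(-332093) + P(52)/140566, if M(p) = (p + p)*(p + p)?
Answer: 12585839491/23340492319 ≈ 0.53923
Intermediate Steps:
y(k) = -201 (y(k) = -317 + 116 = -201)
M(p) = 4*p**2 (M(p) = (2*p)*(2*p) = 4*p**2)
P(z) = 2*z*(676 + z) (P(z) = (z + z)*(z + 4*(-13)**2) = (2*z)*(z + 4*169) = (2*z)*(z + 676) = (2*z)*(676 + z) = 2*z*(676 + z))
y(693)/(-332093) + P(52)/140566 = -201/(-332093) + (2*52*(676 + 52))/140566 = -201*(-1/332093) + (2*52*728)*(1/140566) = 201/332093 + 75712*(1/140566) = 201/332093 + 37856/70283 = 12585839491/23340492319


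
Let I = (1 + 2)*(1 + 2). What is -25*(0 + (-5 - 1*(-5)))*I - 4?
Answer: -4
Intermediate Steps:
I = 9 (I = 3*3 = 9)
-25*(0 + (-5 - 1*(-5)))*I - 4 = -25*(0 + (-5 - 1*(-5)))*9 - 4 = -25*(0 + (-5 + 5))*9 - 4 = -25*(0 + 0)*9 - 4 = -0*9 - 4 = -25*0 - 4 = 0 - 4 = -4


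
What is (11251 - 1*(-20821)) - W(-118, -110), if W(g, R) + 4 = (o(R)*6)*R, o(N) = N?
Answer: -40524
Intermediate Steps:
W(g, R) = -4 + 6*R² (W(g, R) = -4 + (R*6)*R = -4 + (6*R)*R = -4 + 6*R²)
(11251 - 1*(-20821)) - W(-118, -110) = (11251 - 1*(-20821)) - (-4 + 6*(-110)²) = (11251 + 20821) - (-4 + 6*12100) = 32072 - (-4 + 72600) = 32072 - 1*72596 = 32072 - 72596 = -40524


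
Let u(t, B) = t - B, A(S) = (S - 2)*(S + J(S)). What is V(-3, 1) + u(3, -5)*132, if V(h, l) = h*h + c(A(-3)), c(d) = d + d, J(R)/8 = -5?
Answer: 1495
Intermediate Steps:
J(R) = -40 (J(R) = 8*(-5) = -40)
A(S) = (-40 + S)*(-2 + S) (A(S) = (S - 2)*(S - 40) = (-2 + S)*(-40 + S) = (-40 + S)*(-2 + S))
c(d) = 2*d
V(h, l) = 430 + h² (V(h, l) = h*h + 2*(80 + (-3)² - 42*(-3)) = h² + 2*(80 + 9 + 126) = h² + 2*215 = h² + 430 = 430 + h²)
V(-3, 1) + u(3, -5)*132 = (430 + (-3)²) + (3 - 1*(-5))*132 = (430 + 9) + (3 + 5)*132 = 439 + 8*132 = 439 + 1056 = 1495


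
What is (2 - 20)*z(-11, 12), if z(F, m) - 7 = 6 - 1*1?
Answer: -216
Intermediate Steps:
z(F, m) = 12 (z(F, m) = 7 + (6 - 1*1) = 7 + (6 - 1) = 7 + 5 = 12)
(2 - 20)*z(-11, 12) = (2 - 20)*12 = -18*12 = -216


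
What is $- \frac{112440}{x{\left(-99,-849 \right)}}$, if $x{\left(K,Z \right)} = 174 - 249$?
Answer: $\frac{7496}{5} \approx 1499.2$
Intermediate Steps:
$x{\left(K,Z \right)} = -75$
$- \frac{112440}{x{\left(-99,-849 \right)}} = - \frac{112440}{-75} = \left(-112440\right) \left(- \frac{1}{75}\right) = \frac{7496}{5}$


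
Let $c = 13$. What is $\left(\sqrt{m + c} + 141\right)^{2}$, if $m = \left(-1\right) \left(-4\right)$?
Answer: $\left(141 + \sqrt{17}\right)^{2} \approx 21061.0$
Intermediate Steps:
$m = 4$
$\left(\sqrt{m + c} + 141\right)^{2} = \left(\sqrt{4 + 13} + 141\right)^{2} = \left(\sqrt{17} + 141\right)^{2} = \left(141 + \sqrt{17}\right)^{2}$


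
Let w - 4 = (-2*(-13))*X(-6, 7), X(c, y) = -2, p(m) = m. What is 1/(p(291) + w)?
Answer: 1/243 ≈ 0.0041152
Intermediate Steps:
w = -48 (w = 4 - 2*(-13)*(-2) = 4 + 26*(-2) = 4 - 52 = -48)
1/(p(291) + w) = 1/(291 - 48) = 1/243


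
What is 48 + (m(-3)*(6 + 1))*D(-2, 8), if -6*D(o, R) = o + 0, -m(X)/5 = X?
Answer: 83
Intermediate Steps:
m(X) = -5*X
D(o, R) = -o/6 (D(o, R) = -(o + 0)/6 = -o/6)
48 + (m(-3)*(6 + 1))*D(-2, 8) = 48 + ((-5*(-3))*(6 + 1))*(-⅙*(-2)) = 48 + (15*7)*(⅓) = 48 + 105*(⅓) = 48 + 35 = 83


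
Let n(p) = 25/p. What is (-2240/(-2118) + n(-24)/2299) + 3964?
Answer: 25742641869/6492376 ≈ 3965.1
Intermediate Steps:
(-2240/(-2118) + n(-24)/2299) + 3964 = (-2240/(-2118) + (25/(-24))/2299) + 3964 = (-2240*(-1/2118) + (25*(-1/24))*(1/2299)) + 3964 = (1120/1059 - 25/24*1/2299) + 3964 = (1120/1059 - 25/55176) + 3964 = 6863405/6492376 + 3964 = 25742641869/6492376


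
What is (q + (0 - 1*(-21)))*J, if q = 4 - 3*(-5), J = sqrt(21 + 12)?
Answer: 40*sqrt(33) ≈ 229.78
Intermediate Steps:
J = sqrt(33) ≈ 5.7446
q = 19 (q = 4 + 15 = 19)
(q + (0 - 1*(-21)))*J = (19 + (0 - 1*(-21)))*sqrt(33) = (19 + (0 + 21))*sqrt(33) = (19 + 21)*sqrt(33) = 40*sqrt(33)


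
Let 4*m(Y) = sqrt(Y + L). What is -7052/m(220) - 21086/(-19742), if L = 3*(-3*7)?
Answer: 10543/9871 - 28208*sqrt(157)/157 ≈ -2250.2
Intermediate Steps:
L = -63 (L = 3*(-21) = -63)
m(Y) = sqrt(-63 + Y)/4 (m(Y) = sqrt(Y - 63)/4 = sqrt(-63 + Y)/4)
-7052/m(220) - 21086/(-19742) = -7052*4/sqrt(-63 + 220) - 21086/(-19742) = -7052*4*sqrt(157)/157 - 21086*(-1/19742) = -28208*sqrt(157)/157 + 10543/9871 = 10543/9871 - 28208*sqrt(157)/157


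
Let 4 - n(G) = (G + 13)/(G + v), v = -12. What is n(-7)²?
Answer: 6724/361 ≈ 18.626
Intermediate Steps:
n(G) = 4 - (13 + G)/(-12 + G) (n(G) = 4 - (G + 13)/(G - 12) = 4 - (13 + G)/(-12 + G))
n(-7)² = ((-61 + 3*(-7))/(-12 - 7))² = ((-61 - 21)/(-19))² = (-1/19*(-82))² = (82/19)² = 6724/361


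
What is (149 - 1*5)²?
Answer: 20736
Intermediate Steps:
(149 - 1*5)² = (149 - 5)² = 144² = 20736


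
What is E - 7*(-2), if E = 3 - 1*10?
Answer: 7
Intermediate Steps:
E = -7 (E = 3 - 10 = -7)
E - 7*(-2) = -7 - 7*(-2) = -7 + 14 = 7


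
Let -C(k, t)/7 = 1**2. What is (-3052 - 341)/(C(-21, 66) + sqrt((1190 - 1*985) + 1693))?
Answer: 3393/(7 - sqrt(1898)) ≈ -92.791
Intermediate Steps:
C(k, t) = -7 (C(k, t) = -7*1**2 = -7*1 = -7)
(-3052 - 341)/(C(-21, 66) + sqrt((1190 - 1*985) + 1693)) = (-3052 - 341)/(-7 + sqrt((1190 - 1*985) + 1693)) = -3393/(-7 + sqrt((1190 - 985) + 1693)) = -3393/(-7 + sqrt(205 + 1693)) = -3393/(-7 + sqrt(1898))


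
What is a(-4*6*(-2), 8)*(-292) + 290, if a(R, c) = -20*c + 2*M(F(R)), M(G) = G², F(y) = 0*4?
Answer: 47010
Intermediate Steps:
F(y) = 0
a(R, c) = -20*c (a(R, c) = -20*c + 2*0² = -20*c + 2*0 = -20*c + 0 = -20*c)
a(-4*6*(-2), 8)*(-292) + 290 = -20*8*(-292) + 290 = -160*(-292) + 290 = 46720 + 290 = 47010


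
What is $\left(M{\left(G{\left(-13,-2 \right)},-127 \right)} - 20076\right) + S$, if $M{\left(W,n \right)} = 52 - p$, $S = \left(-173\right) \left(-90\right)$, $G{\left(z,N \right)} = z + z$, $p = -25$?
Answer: $-4429$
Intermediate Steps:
$G{\left(z,N \right)} = 2 z$
$S = 15570$
$M{\left(W,n \right)} = 77$ ($M{\left(W,n \right)} = 52 - -25 = 52 + 25 = 77$)
$\left(M{\left(G{\left(-13,-2 \right)},-127 \right)} - 20076\right) + S = \left(77 - 20076\right) + 15570 = -19999 + 15570 = -4429$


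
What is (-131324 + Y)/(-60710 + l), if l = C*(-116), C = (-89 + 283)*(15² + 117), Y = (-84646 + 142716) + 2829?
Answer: 70425/7757078 ≈ 0.0090788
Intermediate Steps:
Y = 60899 (Y = 58070 + 2829 = 60899)
C = 66348 (C = 194*(225 + 117) = 194*342 = 66348)
l = -7696368 (l = 66348*(-116) = -7696368)
(-131324 + Y)/(-60710 + l) = (-131324 + 60899)/(-60710 - 7696368) = -70425/(-7757078) = -70425*(-1/7757078) = 70425/7757078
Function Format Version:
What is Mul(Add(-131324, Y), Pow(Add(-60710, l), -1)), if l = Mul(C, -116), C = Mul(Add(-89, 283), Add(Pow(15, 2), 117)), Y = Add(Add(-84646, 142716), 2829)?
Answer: Rational(70425, 7757078) ≈ 0.0090788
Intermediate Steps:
Y = 60899 (Y = Add(58070, 2829) = 60899)
C = 66348 (C = Mul(194, Add(225, 117)) = Mul(194, 342) = 66348)
l = -7696368 (l = Mul(66348, -116) = -7696368)
Mul(Add(-131324, Y), Pow(Add(-60710, l), -1)) = Mul(Add(-131324, 60899), Pow(Add(-60710, -7696368), -1)) = Mul(-70425, Pow(-7757078, -1)) = Mul(-70425, Rational(-1, 7757078)) = Rational(70425, 7757078)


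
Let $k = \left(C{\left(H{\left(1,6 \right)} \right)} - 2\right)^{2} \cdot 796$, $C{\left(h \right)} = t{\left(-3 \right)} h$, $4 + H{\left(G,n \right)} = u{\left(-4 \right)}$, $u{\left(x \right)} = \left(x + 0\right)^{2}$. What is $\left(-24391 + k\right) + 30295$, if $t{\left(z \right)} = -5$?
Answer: $3065728$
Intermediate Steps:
$u{\left(x \right)} = x^{2}$
$H{\left(G,n \right)} = 12$ ($H{\left(G,n \right)} = -4 + \left(-4\right)^{2} = -4 + 16 = 12$)
$C{\left(h \right)} = - 5 h$
$k = 3059824$ ($k = \left(\left(-5\right) 12 - 2\right)^{2} \cdot 796 = \left(-60 - 2\right)^{2} \cdot 796 = \left(-62\right)^{2} \cdot 796 = 3844 \cdot 796 = 3059824$)
$\left(-24391 + k\right) + 30295 = \left(-24391 + 3059824\right) + 30295 = 3035433 + 30295 = 3065728$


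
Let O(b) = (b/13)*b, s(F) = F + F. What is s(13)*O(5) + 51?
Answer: 101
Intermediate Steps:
s(F) = 2*F
O(b) = b**2/13 (O(b) = (b*(1/13))*b = (b/13)*b = b**2/13)
s(13)*O(5) + 51 = (2*13)*((1/13)*5**2) + 51 = 26*((1/13)*25) + 51 = 26*(25/13) + 51 = 50 + 51 = 101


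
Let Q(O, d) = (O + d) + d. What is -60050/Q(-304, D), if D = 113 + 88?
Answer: -30025/49 ≈ -612.75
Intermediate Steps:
D = 201
Q(O, d) = O + 2*d
-60050/Q(-304, D) = -60050/(-304 + 2*201) = -60050/(-304 + 402) = -60050/98 = -60050*1/98 = -30025/49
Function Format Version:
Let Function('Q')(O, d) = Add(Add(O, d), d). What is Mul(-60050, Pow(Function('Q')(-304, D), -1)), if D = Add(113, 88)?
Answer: Rational(-30025, 49) ≈ -612.75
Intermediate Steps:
D = 201
Function('Q')(O, d) = Add(O, Mul(2, d))
Mul(-60050, Pow(Function('Q')(-304, D), -1)) = Mul(-60050, Pow(Add(-304, Mul(2, 201)), -1)) = Mul(-60050, Pow(Add(-304, 402), -1)) = Mul(-60050, Pow(98, -1)) = Mul(-60050, Rational(1, 98)) = Rational(-30025, 49)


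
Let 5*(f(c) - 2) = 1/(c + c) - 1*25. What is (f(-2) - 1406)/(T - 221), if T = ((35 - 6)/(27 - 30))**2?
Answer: 253629/22960 ≈ 11.047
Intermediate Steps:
f(c) = -3 + 1/(10*c) (f(c) = 2 + (1/(c + c) - 1*25)/5 = 2 + (1/(2*c) - 25)/5 = 2 + (-25 + 1/(2*c))/5 = 2 + (-5 + 1/(10*c)) = -3 + 1/(10*c))
T = 841/9 (T = (29/(-3))**2 = (29*(-1/3))**2 = (-29/3)**2 = 841/9 ≈ 93.444)
(f(-2) - 1406)/(T - 221) = ((-3 + (1/10)/(-2)) - 1406)/(841/9 - 221) = ((-3 + (1/10)*(-1/2)) - 1406)/(-1148/9) = ((-3 - 1/20) - 1406)*(-9/1148) = (-61/20 - 1406)*(-9/1148) = -28181/20*(-9/1148) = 253629/22960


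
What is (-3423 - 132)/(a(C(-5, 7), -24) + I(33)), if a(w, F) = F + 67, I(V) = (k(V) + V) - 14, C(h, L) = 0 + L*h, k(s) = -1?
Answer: -3555/61 ≈ -58.279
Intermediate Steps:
C(h, L) = L*h
I(V) = -15 + V (I(V) = (-1 + V) - 14 = -15 + V)
a(w, F) = 67 + F
(-3423 - 132)/(a(C(-5, 7), -24) + I(33)) = (-3423 - 132)/((67 - 24) + (-15 + 33)) = -3555/(43 + 18) = -3555/61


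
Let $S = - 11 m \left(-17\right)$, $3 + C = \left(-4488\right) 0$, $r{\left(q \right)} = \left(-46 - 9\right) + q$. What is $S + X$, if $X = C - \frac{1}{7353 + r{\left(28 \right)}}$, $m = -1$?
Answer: $- \frac{1391941}{7326} \approx -190.0$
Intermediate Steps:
$r{\left(q \right)} = -55 + q$
$C = -3$ ($C = -3 - 0 = -3 + 0 = -3$)
$X = - \frac{21979}{7326}$ ($X = -3 - \frac{1}{7353 + \left(-55 + 28\right)} = -3 - \frac{1}{7353 - 27} = -3 - \frac{1}{7326} = - \frac{21979}{7326} \approx -3.0001$)
$S = -187$ ($S = \left(-11\right) \left(-1\right) \left(-17\right) = 11 \left(-17\right) = -187$)
$S + X = -187 - \frac{21979}{7326} = - \frac{1391941}{7326}$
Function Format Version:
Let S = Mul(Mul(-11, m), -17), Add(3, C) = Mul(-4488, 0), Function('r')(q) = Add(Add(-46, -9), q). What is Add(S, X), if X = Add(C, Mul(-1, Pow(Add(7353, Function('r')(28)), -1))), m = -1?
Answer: Rational(-1391941, 7326) ≈ -190.00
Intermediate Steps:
Function('r')(q) = Add(-55, q)
C = -3 (C = Add(-3, Mul(-4488, 0)) = Add(-3, 0) = -3)
X = Rational(-21979, 7326) (X = Add(-3, Mul(-1, Pow(Add(7353, Add(-55, 28)), -1))) = Add(-3, Mul(-1, Pow(Add(7353, -27), -1))) = Add(-3, Mul(-1, Pow(7326, -1))) = Add(-3, Mul(-1, Rational(1, 7326))) = Add(-3, Rational(-1, 7326)) = Rational(-21979, 7326) ≈ -3.0001)
S = -187 (S = Mul(Mul(-11, -1), -17) = Mul(11, -17) = -187)
Add(S, X) = Add(-187, Rational(-21979, 7326)) = Rational(-1391941, 7326)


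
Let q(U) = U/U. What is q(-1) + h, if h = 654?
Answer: 655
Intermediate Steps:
q(U) = 1
q(-1) + h = 1 + 654 = 655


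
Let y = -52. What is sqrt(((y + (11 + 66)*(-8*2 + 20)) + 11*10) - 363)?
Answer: sqrt(3) ≈ 1.7320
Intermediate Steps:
sqrt(((y + (11 + 66)*(-8*2 + 20)) + 11*10) - 363) = sqrt(((-52 + (11 + 66)*(-8*2 + 20)) + 11*10) - 363) = sqrt(((-52 + 77*(-16 + 20)) + 110) - 363) = sqrt(((-52 + 77*4) + 110) - 363) = sqrt(((-52 + 308) + 110) - 363) = sqrt((256 + 110) - 363) = sqrt(366 - 363) = sqrt(3)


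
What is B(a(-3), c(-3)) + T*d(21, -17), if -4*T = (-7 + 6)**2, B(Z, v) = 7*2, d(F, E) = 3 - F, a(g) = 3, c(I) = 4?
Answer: 37/2 ≈ 18.500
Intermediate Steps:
B(Z, v) = 14
T = -1/4 (T = -(-7 + 6)**2/4 = -1/4*(-1)**2 = -1/4*1 = -1/4 ≈ -0.25000)
B(a(-3), c(-3)) + T*d(21, -17) = 14 - (3 - 1*21)/4 = 14 - (3 - 21)/4 = 14 - 1/4*(-18) = 14 + 9/2 = 37/2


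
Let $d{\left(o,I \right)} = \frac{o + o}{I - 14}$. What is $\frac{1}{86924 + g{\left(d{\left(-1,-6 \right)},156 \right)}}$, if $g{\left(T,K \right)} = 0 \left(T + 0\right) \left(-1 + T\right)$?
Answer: $\frac{1}{86924} \approx 1.1504 \cdot 10^{-5}$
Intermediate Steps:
$d{\left(o,I \right)} = \frac{2 o}{-14 + I}$
$g{\left(T,K \right)} = 0$ ($g{\left(T,K \right)} = 0 T \left(-1 + T\right) = 0 \left(-1 + T\right) = 0$)
$\frac{1}{86924 + g{\left(d{\left(-1,-6 \right)},156 \right)}} = \frac{1}{86924 + 0} = \frac{1}{86924}$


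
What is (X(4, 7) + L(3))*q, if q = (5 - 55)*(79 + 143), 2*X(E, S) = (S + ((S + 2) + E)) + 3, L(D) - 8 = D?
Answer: -249750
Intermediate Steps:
L(D) = 8 + D
X(E, S) = 5/2 + S + E/2 (X(E, S) = ((S + ((S + 2) + E)) + 3)/2 = ((S + ((2 + S) + E)) + 3)/2 = ((S + (2 + E + S)) + 3)/2 = ((2 + E + 2*S) + 3)/2 = (5 + E + 2*S)/2 = 5/2 + S + E/2)
q = -11100 (q = -50*222 = -11100)
(X(4, 7) + L(3))*q = ((5/2 + 7 + (½)*4) + (8 + 3))*(-11100) = ((5/2 + 7 + 2) + 11)*(-11100) = (23/2 + 11)*(-11100) = (45/2)*(-11100) = -249750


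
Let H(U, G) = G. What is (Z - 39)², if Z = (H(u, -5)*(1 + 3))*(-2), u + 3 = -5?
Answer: 1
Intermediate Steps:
u = -8 (u = -3 - 5 = -8)
Z = 40 (Z = -5*(1 + 3)*(-2) = -5*4*(-2) = -20*(-2) = 40)
(Z - 39)² = (40 - 39)² = 1² = 1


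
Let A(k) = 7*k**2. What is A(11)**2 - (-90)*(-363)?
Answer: 684739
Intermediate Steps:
A(11)**2 - (-90)*(-363) = (7*11**2)**2 - (-90)*(-363) = (7*121)**2 - 1*32670 = 847**2 - 32670 = 717409 - 32670 = 684739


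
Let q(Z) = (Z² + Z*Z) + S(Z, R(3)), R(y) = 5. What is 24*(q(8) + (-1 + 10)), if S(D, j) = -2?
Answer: 3240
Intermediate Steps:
q(Z) = -2 + 2*Z² (q(Z) = (Z² + Z*Z) - 2 = (Z² + Z²) - 2 = 2*Z² - 2 = -2 + 2*Z²)
24*(q(8) + (-1 + 10)) = 24*((-2 + 2*8²) + (-1 + 10)) = 24*((-2 + 2*64) + 9) = 24*((-2 + 128) + 9) = 24*(126 + 9) = 24*135 = 3240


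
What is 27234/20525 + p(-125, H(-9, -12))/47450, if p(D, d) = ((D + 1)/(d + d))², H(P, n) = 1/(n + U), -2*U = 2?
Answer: 22501588/1498325 ≈ 15.018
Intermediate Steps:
U = -1 (U = -½*2 = -1)
H(P, n) = 1/(-1 + n) (H(P, n) = 1/(n - 1) = 1/(-1 + n))
p(D, d) = (1 + D)²/(4*d²) (p(D, d) = ((1 + D)/((2*d)))² = ((1 + D)*(1/(2*d)))² = ((1 + D)/(2*d))² = (1 + D)²/(4*d²))
27234/20525 + p(-125, H(-9, -12))/47450 = 27234/20525 + ((1 - 125)²/(4*(1/(-1 - 12))²))/47450 = 27234*(1/20525) + ((¼)*(-124)²/(1/(-13))²)*(1/47450) = 27234/20525 + ((¼)*15376/(-1/13)²)*(1/47450) = 27234/20525 + ((¼)*169*15376)*(1/47450) = 27234/20525 + 649636*(1/47450) = 27234/20525 + 24986/1825 = 22501588/1498325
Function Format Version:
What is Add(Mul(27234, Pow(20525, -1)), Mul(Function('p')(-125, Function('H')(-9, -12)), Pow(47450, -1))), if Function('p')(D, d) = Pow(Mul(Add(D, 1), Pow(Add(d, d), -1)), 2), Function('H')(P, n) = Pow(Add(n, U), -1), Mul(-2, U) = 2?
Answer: Rational(22501588, 1498325) ≈ 15.018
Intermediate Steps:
U = -1 (U = Mul(Rational(-1, 2), 2) = -1)
Function('H')(P, n) = Pow(Add(-1, n), -1) (Function('H')(P, n) = Pow(Add(n, -1), -1) = Pow(Add(-1, n), -1))
Function('p')(D, d) = Mul(Rational(1, 4), Pow(d, -2), Pow(Add(1, D), 2)) (Function('p')(D, d) = Pow(Mul(Add(1, D), Pow(Mul(2, d), -1)), 2) = Pow(Mul(Add(1, D), Mul(Rational(1, 2), Pow(d, -1))), 2) = Pow(Mul(Rational(1, 2), Pow(d, -1), Add(1, D)), 2) = Mul(Rational(1, 4), Pow(d, -2), Pow(Add(1, D), 2)))
Add(Mul(27234, Pow(20525, -1)), Mul(Function('p')(-125, Function('H')(-9, -12)), Pow(47450, -1))) = Add(Mul(27234, Pow(20525, -1)), Mul(Mul(Rational(1, 4), Pow(Pow(Add(-1, -12), -1), -2), Pow(Add(1, -125), 2)), Pow(47450, -1))) = Add(Mul(27234, Rational(1, 20525)), Mul(Mul(Rational(1, 4), Pow(Pow(-13, -1), -2), Pow(-124, 2)), Rational(1, 47450))) = Add(Rational(27234, 20525), Mul(Mul(Rational(1, 4), Pow(Rational(-1, 13), -2), 15376), Rational(1, 47450))) = Add(Rational(27234, 20525), Mul(Mul(Rational(1, 4), 169, 15376), Rational(1, 47450))) = Add(Rational(27234, 20525), Mul(649636, Rational(1, 47450))) = Add(Rational(27234, 20525), Rational(24986, 1825)) = Rational(22501588, 1498325)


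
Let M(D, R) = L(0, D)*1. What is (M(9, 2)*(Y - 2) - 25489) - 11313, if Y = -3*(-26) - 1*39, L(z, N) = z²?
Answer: -36802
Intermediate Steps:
Y = 39 (Y = 78 - 39 = 39)
M(D, R) = 0 (M(D, R) = 0²*1 = 0*1 = 0)
(M(9, 2)*(Y - 2) - 25489) - 11313 = (0*(39 - 2) - 25489) - 11313 = (0*37 - 25489) - 11313 = (0 - 25489) - 11313 = -25489 - 11313 = -36802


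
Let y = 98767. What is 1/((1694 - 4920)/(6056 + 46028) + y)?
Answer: 26042/2572088601 ≈ 1.0125e-5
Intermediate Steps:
1/((1694 - 4920)/(6056 + 46028) + y) = 1/((1694 - 4920)/(6056 + 46028) + 98767) = 1/(-3226/52084 + 98767) = 1/(-3226*1/52084 + 98767) = 1/(-1613/26042 + 98767) = 1/(2572088601/26042) = 26042/2572088601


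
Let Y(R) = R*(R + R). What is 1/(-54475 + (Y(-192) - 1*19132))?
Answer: 1/121 ≈ 0.0082645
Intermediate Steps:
Y(R) = 2*R**2 (Y(R) = R*(2*R) = 2*R**2)
1/(-54475 + (Y(-192) - 1*19132)) = 1/(-54475 + (2*(-192)**2 - 1*19132)) = 1/(-54475 + (2*36864 - 19132)) = 1/(-54475 + (73728 - 19132)) = 1/(-54475 + 54596) = 1/121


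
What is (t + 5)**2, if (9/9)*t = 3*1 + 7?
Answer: 225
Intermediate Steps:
t = 10 (t = 3*1 + 7 = 3 + 7 = 10)
(t + 5)**2 = (10 + 5)**2 = 15**2 = 225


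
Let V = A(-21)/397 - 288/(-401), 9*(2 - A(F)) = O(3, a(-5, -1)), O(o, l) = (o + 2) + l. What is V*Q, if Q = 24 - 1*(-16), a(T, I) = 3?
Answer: 41321360/1432773 ≈ 28.840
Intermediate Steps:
O(o, l) = 2 + l + o (O(o, l) = (2 + o) + l = 2 + l + o)
A(F) = 10/9 (A(F) = 2 - (2 + 3 + 3)/9 = 2 - ⅑*8 = 2 - 8/9 = 10/9)
Q = 40 (Q = 24 + 16 = 40)
V = 1033034/1432773 (V = (10/9)/397 - 288/(-401) = (10/9)*(1/397) - 288*(-1/401) = 10/3573 + 288/401 = 1033034/1432773 ≈ 0.72100)
V*Q = (1033034/1432773)*40 = 41321360/1432773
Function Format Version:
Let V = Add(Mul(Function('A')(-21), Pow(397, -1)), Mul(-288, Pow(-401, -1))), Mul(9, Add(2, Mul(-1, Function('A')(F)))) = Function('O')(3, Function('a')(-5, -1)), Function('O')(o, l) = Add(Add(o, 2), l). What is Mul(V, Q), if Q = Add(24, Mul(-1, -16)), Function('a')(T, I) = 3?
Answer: Rational(41321360, 1432773) ≈ 28.840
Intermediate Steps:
Function('O')(o, l) = Add(2, l, o) (Function('O')(o, l) = Add(Add(2, o), l) = Add(2, l, o))
Function('A')(F) = Rational(10, 9) (Function('A')(F) = Add(2, Mul(Rational(-1, 9), Add(2, 3, 3))) = Add(2, Mul(Rational(-1, 9), 8)) = Add(2, Rational(-8, 9)) = Rational(10, 9))
Q = 40 (Q = Add(24, 16) = 40)
V = Rational(1033034, 1432773) (V = Add(Mul(Rational(10, 9), Pow(397, -1)), Mul(-288, Pow(-401, -1))) = Add(Mul(Rational(10, 9), Rational(1, 397)), Mul(-288, Rational(-1, 401))) = Add(Rational(10, 3573), Rational(288, 401)) = Rational(1033034, 1432773) ≈ 0.72100)
Mul(V, Q) = Mul(Rational(1033034, 1432773), 40) = Rational(41321360, 1432773)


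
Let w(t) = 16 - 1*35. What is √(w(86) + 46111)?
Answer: 2*√11523 ≈ 214.69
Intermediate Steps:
w(t) = -19 (w(t) = 16 - 35 = -19)
√(w(86) + 46111) = √(-19 + 46111) = √46092 = 2*√11523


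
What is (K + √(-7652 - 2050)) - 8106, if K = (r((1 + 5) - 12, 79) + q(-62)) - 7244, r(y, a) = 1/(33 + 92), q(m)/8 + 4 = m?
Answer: -1984749/125 + 21*I*√22 ≈ -15878.0 + 98.499*I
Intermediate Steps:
q(m) = -32 + 8*m
r(y, a) = 1/125
K = -971499/125 (K = (1/125 + (-32 + 8*(-62))) - 7244 = (1/125 + (-32 - 496)) - 7244 = (1/125 - 528) - 7244 = -65999/125 - 7244 = -971499/125 ≈ -7772.0)
(K + √(-7652 - 2050)) - 8106 = (-971499/125 + √(-7652 - 2050)) - 8106 = (-971499/125 + √(-9702)) - 8106 = (-971499/125 + 21*I*√22) - 8106 = -1984749/125 + 21*I*√22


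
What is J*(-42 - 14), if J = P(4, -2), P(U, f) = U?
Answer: -224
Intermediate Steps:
J = 4
J*(-42 - 14) = 4*(-42 - 14) = 4*(-56) = -224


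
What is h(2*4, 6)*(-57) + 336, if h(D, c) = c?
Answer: -6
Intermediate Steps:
h(2*4, 6)*(-57) + 336 = 6*(-57) + 336 = -342 + 336 = -6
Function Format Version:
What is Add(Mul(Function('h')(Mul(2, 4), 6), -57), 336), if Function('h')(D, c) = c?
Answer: -6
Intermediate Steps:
Add(Mul(Function('h')(Mul(2, 4), 6), -57), 336) = Add(Mul(6, -57), 336) = Add(-342, 336) = -6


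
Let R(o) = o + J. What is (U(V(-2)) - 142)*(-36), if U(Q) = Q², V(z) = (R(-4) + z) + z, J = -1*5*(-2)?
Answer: 4968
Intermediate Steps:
J = 10 (J = -5*(-2) = 10)
R(o) = 10 + o (R(o) = o + 10 = 10 + o)
V(z) = 6 + 2*z (V(z) = ((10 - 4) + z) + z = (6 + z) + z = 6 + 2*z)
(U(V(-2)) - 142)*(-36) = ((6 + 2*(-2))² - 142)*(-36) = ((6 - 4)² - 142)*(-36) = (2² - 142)*(-36) = (4 - 142)*(-36) = -138*(-36) = 4968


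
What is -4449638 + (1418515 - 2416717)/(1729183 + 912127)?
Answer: -5876437171991/1320655 ≈ -4.4496e+6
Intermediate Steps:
-4449638 + (1418515 - 2416717)/(1729183 + 912127) = -4449638 - 998202/2641310 = -4449638 - 998202*1/2641310 = -4449638 - 499101/1320655 = -5876437171991/1320655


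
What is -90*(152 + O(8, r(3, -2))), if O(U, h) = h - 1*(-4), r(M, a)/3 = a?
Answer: -13500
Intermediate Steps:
r(M, a) = 3*a
O(U, h) = 4 + h (O(U, h) = h + 4 = 4 + h)
-90*(152 + O(8, r(3, -2))) = -90*(152 + (4 + 3*(-2))) = -90*(152 + (4 - 6)) = -90*(152 - 2) = -90*150 = -13500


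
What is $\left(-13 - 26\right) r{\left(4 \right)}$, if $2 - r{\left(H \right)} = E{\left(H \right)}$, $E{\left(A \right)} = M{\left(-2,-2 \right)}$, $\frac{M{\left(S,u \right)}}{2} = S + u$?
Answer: $-390$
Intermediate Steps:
$M{\left(S,u \right)} = 2 S + 2 u$ ($M{\left(S,u \right)} = 2 \left(S + u\right) = 2 S + 2 u$)
$E{\left(A \right)} = -8$ ($E{\left(A \right)} = 2 \left(-2\right) + 2 \left(-2\right) = -4 - 4 = -8$)
$r{\left(H \right)} = 10$ ($r{\left(H \right)} = 2 - -8 = 2 + 8 = 10$)
$\left(-13 - 26\right) r{\left(4 \right)} = \left(-13 - 26\right) 10 = \left(-39\right) 10 = -390$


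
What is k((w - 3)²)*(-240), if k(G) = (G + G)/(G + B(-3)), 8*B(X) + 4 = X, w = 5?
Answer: -3072/5 ≈ -614.40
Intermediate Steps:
B(X) = -½ + X/8
k(G) = 2*G/(-7/8 + G) (k(G) = (G + G)/(G + (-½ + (⅛)*(-3))) = (2*G)/(G + (-½ - 3/8)) = (2*G)/(G - 7/8) = (2*G)/(-7/8 + G) = 2*G/(-7/8 + G))
k((w - 3)²)*(-240) = (16*(5 - 3)²/(-7 + 8*(5 - 3)²))*(-240) = (16*2²/(-7 + 8*2²))*(-240) = (16*4/(-7 + 8*4))*(-240) = (16*4/(-7 + 32))*(-240) = (16*4/25)*(-240) = (16*4*(1/25))*(-240) = (64/25)*(-240) = -3072/5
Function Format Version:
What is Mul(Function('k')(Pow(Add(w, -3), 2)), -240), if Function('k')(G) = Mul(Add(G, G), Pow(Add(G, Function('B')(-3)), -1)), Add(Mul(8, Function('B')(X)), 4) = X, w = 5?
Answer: Rational(-3072, 5) ≈ -614.40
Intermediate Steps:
Function('B')(X) = Add(Rational(-1, 2), Mul(Rational(1, 8), X))
Function('k')(G) = Mul(2, G, Pow(Add(Rational(-7, 8), G), -1)) (Function('k')(G) = Mul(Add(G, G), Pow(Add(G, Add(Rational(-1, 2), Mul(Rational(1, 8), -3))), -1)) = Mul(Mul(2, G), Pow(Add(G, Add(Rational(-1, 2), Rational(-3, 8))), -1)) = Mul(Mul(2, G), Pow(Add(G, Rational(-7, 8)), -1)) = Mul(Mul(2, G), Pow(Add(Rational(-7, 8), G), -1)) = Mul(2, G, Pow(Add(Rational(-7, 8), G), -1)))
Mul(Function('k')(Pow(Add(w, -3), 2)), -240) = Mul(Mul(16, Pow(Add(5, -3), 2), Pow(Add(-7, Mul(8, Pow(Add(5, -3), 2))), -1)), -240) = Mul(Mul(16, Pow(2, 2), Pow(Add(-7, Mul(8, Pow(2, 2))), -1)), -240) = Mul(Mul(16, 4, Pow(Add(-7, Mul(8, 4)), -1)), -240) = Mul(Mul(16, 4, Pow(Add(-7, 32), -1)), -240) = Mul(Mul(16, 4, Pow(25, -1)), -240) = Mul(Mul(16, 4, Rational(1, 25)), -240) = Mul(Rational(64, 25), -240) = Rational(-3072, 5)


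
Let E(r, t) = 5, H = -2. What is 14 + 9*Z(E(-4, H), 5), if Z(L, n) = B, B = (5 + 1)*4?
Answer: 230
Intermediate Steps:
B = 24 (B = 6*4 = 24)
Z(L, n) = 24
14 + 9*Z(E(-4, H), 5) = 14 + 9*24 = 14 + 216 = 230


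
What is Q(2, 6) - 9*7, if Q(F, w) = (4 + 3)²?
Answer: -14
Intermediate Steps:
Q(F, w) = 49 (Q(F, w) = 7² = 49)
Q(2, 6) - 9*7 = 49 - 9*7 = 49 - 63 = -14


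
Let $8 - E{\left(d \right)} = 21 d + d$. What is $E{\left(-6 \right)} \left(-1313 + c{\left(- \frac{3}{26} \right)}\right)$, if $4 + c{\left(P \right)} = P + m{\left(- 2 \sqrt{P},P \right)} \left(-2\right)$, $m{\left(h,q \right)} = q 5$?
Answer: $- \frac{2395050}{13} \approx -1.8423 \cdot 10^{5}$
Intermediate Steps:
$m{\left(h,q \right)} = 5 q$
$c{\left(P \right)} = -4 - 9 P$ ($c{\left(P \right)} = -4 + \left(P + 5 P \left(-2\right)\right) = -4 + \left(P - 10 P\right) = -4 - 9 P$)
$E{\left(d \right)} = 8 - 22 d$ ($E{\left(d \right)} = 8 - \left(21 d + d\right) = 8 - 22 d$)
$E{\left(-6 \right)} \left(-1313 + c{\left(- \frac{3}{26} \right)}\right) = \left(8 - -132\right) \left(-1313 - \left(4 + 9 \left(- \frac{3}{26}\right)\right)\right) = \left(8 + 132\right) \left(-1313 - \left(4 + 9 \left(\left(-3\right) \frac{1}{26}\right)\right)\right) = 140 \left(-1313 - \frac{77}{26}\right) = 140 \left(- \frac{34215}{26}\right) = - \frac{2395050}{13}$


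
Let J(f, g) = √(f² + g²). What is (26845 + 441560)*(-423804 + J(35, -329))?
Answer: -198511912620 + 3278835*√2234 ≈ -1.9836e+11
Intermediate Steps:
(26845 + 441560)*(-423804 + J(35, -329)) = (26845 + 441560)*(-423804 + √(35² + (-329)²)) = 468405*(-423804 + √(1225 + 108241)) = 468405*(-423804 + √109466) = 468405*(-423804 + 7*√2234) = -198511912620 + 3278835*√2234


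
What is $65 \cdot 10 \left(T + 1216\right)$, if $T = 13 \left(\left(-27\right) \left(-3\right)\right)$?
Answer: $1474850$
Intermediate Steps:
$T = 1053$ ($T = 13 \cdot 81 = 1053$)
$65 \cdot 10 \left(T + 1216\right) = 65 \cdot 10 \left(1053 + 1216\right) = 650 \cdot 2269 = 1474850$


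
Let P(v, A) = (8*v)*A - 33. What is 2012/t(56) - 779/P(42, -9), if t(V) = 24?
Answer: 514115/6114 ≈ 84.088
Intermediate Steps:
P(v, A) = -33 + 8*A*v (P(v, A) = 8*A*v - 33 = -33 + 8*A*v)
2012/t(56) - 779/P(42, -9) = 2012/24 - 779/(-33 + 8*(-9)*42) = 2012*(1/24) - 779/(-33 - 3024) = 503/6 - 779/(-3057) = 503/6 - 779*(-1/3057) = 503/6 + 779/3057 = 514115/6114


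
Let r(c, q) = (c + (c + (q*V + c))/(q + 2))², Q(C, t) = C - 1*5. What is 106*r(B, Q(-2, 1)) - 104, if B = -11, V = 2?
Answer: 35666/25 ≈ 1426.6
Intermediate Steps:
Q(C, t) = -5 + C (Q(C, t) = C - 5 = -5 + C)
r(c, q) = (c + (2*c + 2*q)/(2 + q))² (r(c, q) = (c + (c + (q*2 + c))/(q + 2))² = (c + (c + (2*q + c))/(2 + q))² = (c + (c + (c + 2*q))/(2 + q))² = (c + (2*c + 2*q)/(2 + q))²)
106*r(B, Q(-2, 1)) - 104 = 106*((2*(-5 - 2) + 4*(-11) - 11*(-5 - 2))²/(2 + (-5 - 2))²) - 104 = 106*((2*(-7) - 44 - 11*(-7))²/(2 - 7)²) - 104 = 106*((-14 - 44 + 77)²/(-5)²) - 104 = 106*((1/25)*19²) - 104 = 106*((1/25)*361) - 104 = 106*(361/25) - 104 = 38266/25 - 104 = 35666/25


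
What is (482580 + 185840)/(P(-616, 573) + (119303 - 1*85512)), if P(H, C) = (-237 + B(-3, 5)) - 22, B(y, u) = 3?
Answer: 7036/353 ≈ 19.932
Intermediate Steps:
P(H, C) = -256 (P(H, C) = (-237 + 3) - 22 = -234 - 22 = -256)
(482580 + 185840)/(P(-616, 573) + (119303 - 1*85512)) = (482580 + 185840)/(-256 + (119303 - 1*85512)) = 668420/(-256 + (119303 - 85512)) = 668420/(-256 + 33791) = 668420/33535 = 668420*(1/33535) = 7036/353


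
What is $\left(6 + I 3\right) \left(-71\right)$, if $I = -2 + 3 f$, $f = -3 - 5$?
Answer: $5112$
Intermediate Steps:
$f = -8$ ($f = -3 - 5 = -8$)
$I = -26$ ($I = -2 + 3 \left(-8\right) = -2 - 24 = -26$)
$\left(6 + I 3\right) \left(-71\right) = \left(6 - 78\right) \left(-71\right) = \left(-72\right) \left(-71\right) = 5112$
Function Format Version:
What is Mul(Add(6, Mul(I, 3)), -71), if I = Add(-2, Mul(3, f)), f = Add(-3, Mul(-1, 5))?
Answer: 5112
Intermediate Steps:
f = -8 (f = Add(-3, -5) = -8)
I = -26 (I = Add(-2, Mul(3, -8)) = Add(-2, -24) = -26)
Mul(Add(6, Mul(I, 3)), -71) = Mul(Add(6, Mul(-26, 3)), -71) = Mul(Add(6, -78), -71) = Mul(-72, -71) = 5112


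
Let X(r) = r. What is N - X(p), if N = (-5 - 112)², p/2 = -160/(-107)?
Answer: 1464403/107 ≈ 13686.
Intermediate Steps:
p = 320/107 (p = 2*(-160/(-107)) = 2*(-160*(-1/107)) = 2*(160/107) = 320/107 ≈ 2.9907)
N = 13689 (N = (-117)² = 13689)
N - X(p) = 13689 - 1*320/107 = 13689 - 320/107 = 1464403/107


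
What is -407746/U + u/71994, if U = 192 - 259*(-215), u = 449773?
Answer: -59483093/56659278 ≈ -1.0498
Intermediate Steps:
U = 55877 (U = 192 + 55685 = 55877)
-407746/U + u/71994 = -407746/55877 + 449773/71994 = -59483093/56659278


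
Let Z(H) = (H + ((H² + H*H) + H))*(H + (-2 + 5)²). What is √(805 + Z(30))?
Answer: √73345 ≈ 270.82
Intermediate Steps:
Z(H) = (9 + H)*(2*H + 2*H²) (Z(H) = (H + ((H² + H²) + H))*(H + 3²) = (H + (2*H² + H))*(H + 9) = (H + (H + 2*H²))*(9 + H) = (2*H + 2*H²)*(9 + H) = (9 + H)*(2*H + 2*H²))
√(805 + Z(30)) = √(805 + 2*30*(9 + 30² + 10*30)) = √(805 + 2*30*(9 + 900 + 300)) = √(805 + 2*30*1209) = √(805 + 72540) = √73345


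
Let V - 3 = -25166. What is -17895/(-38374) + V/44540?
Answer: -84280831/854588980 ≈ -0.098621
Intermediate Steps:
V = -25163 (V = 3 - 25166 = -25163)
-17895/(-38374) + V/44540 = -17895/(-38374) - 25163/44540 = -17895*(-1/38374) - 25163*1/44540 = 17895/38374 - 25163/44540 = -84280831/854588980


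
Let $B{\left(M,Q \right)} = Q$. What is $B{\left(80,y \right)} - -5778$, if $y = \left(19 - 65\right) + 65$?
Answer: $5797$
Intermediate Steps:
$y = 19$ ($y = -46 + 65 = 19$)
$B{\left(80,y \right)} - -5778 = 19 - -5778 = 19 + \left(-14590 + 20368\right) = 19 + 5778 = 5797$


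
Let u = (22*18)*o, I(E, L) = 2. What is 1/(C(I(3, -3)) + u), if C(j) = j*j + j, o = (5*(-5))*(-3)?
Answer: 1/29706 ≈ 3.3663e-5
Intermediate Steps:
o = 75 (o = -25*(-3) = 75)
C(j) = j + j² (C(j) = j² + j = j + j²)
u = 29700 (u = (22*18)*75 = 396*75 = 29700)
1/(C(I(3, -3)) + u) = 1/(2*(1 + 2) + 29700) = 1/(2*3 + 29700) = 1/(6 + 29700) = 1/29706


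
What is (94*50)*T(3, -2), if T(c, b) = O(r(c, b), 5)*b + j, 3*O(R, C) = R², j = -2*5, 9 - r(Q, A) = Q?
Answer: -159800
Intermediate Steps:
r(Q, A) = 9 - Q
j = -10
O(R, C) = R²/3
T(c, b) = -10 + b*(9 - c)²/3 (T(c, b) = ((9 - c)²/3)*b - 10 = b*(9 - c)²/3 - 10 = -10 + b*(9 - c)²/3)
(94*50)*T(3, -2) = (94*50)*(-10 + (⅓)*(-2)*(-9 + 3)²) = 4700*(-10 + (⅓)*(-2)*(-6)²) = 4700*(-10 + (⅓)*(-2)*36) = 4700*(-10 - 24) = 4700*(-34) = -159800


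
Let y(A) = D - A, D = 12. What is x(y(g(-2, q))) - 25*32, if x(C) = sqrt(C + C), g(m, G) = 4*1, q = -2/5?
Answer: -796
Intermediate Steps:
q = -2/5 (q = -2*1/5 = -2/5 ≈ -0.40000)
g(m, G) = 4
y(A) = 12 - A
x(C) = sqrt(2)*sqrt(C) (x(C) = sqrt(2*C) = sqrt(2)*sqrt(C))
x(y(g(-2, q))) - 25*32 = sqrt(2)*sqrt(12 - 1*4) - 25*32 = sqrt(2)*sqrt(12 - 4) - 800 = sqrt(2)*sqrt(8) - 800 = sqrt(2)*(2*sqrt(2)) - 800 = 4 - 800 = -796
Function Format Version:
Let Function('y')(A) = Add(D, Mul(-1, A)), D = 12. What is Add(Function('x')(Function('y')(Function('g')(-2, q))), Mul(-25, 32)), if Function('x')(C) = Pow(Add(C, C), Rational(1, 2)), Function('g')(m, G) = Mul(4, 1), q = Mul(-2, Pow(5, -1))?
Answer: -796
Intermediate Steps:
q = Rational(-2, 5) (q = Mul(-2, Rational(1, 5)) = Rational(-2, 5) ≈ -0.40000)
Function('g')(m, G) = 4
Function('y')(A) = Add(12, Mul(-1, A))
Function('x')(C) = Mul(Pow(2, Rational(1, 2)), Pow(C, Rational(1, 2))) (Function('x')(C) = Pow(Mul(2, C), Rational(1, 2)) = Mul(Pow(2, Rational(1, 2)), Pow(C, Rational(1, 2))))
Add(Function('x')(Function('y')(Function('g')(-2, q))), Mul(-25, 32)) = Add(Mul(Pow(2, Rational(1, 2)), Pow(Add(12, Mul(-1, 4)), Rational(1, 2))), Mul(-25, 32)) = Add(Mul(Pow(2, Rational(1, 2)), Pow(Add(12, -4), Rational(1, 2))), -800) = Add(Mul(Pow(2, Rational(1, 2)), Pow(8, Rational(1, 2))), -800) = Add(Mul(Pow(2, Rational(1, 2)), Mul(2, Pow(2, Rational(1, 2)))), -800) = Add(4, -800) = -796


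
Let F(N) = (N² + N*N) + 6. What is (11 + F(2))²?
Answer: 625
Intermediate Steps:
F(N) = 6 + 2*N² (F(N) = (N² + N²) + 6 = 2*N² + 6 = 6 + 2*N²)
(11 + F(2))² = (11 + (6 + 2*2²))² = (11 + (6 + 2*4))² = (11 + (6 + 8))² = (11 + 14)² = 25² = 625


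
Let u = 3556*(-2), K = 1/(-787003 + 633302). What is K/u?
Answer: 1/1093121512 ≈ 9.1481e-10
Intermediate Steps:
K = -1/153701 (K = 1/(-153701) = -1/153701 ≈ -6.5061e-6)
u = -7112
K/u = -1/153701/(-7112) = -1/153701*(-1/7112) = 1/1093121512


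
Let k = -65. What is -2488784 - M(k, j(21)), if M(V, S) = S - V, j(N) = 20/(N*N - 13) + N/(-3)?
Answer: -266306099/107 ≈ -2.4888e+6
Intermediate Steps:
j(N) = 20/(-13 + N²) - N/3 (j(N) = 20/(N² - 13) + N*(-⅓) = 20/(-13 + N²) - N/3)
-2488784 - M(k, j(21)) = -2488784 - ((60 - 1*21³ + 13*21)/(3*(-13 + 21²)) - 1*(-65)) = -2488784 - ((60 - 1*9261 + 273)/(3*(-13 + 441)) + 65) = -2488784 - ((⅓)*(60 - 9261 + 273)/428 + 65) = -2488784 - ((⅓)*(1/428)*(-8928) + 65) = -2488784 - (-744/107 + 65) = -2488784 - 1*6211/107 = -2488784 - 6211/107 = -266306099/107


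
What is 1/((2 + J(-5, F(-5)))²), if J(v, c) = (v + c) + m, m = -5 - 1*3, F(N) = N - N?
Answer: 1/121 ≈ 0.0082645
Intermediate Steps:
F(N) = 0
m = -8 (m = -5 - 3 = -8)
J(v, c) = -8 + c + v (J(v, c) = (v + c) - 8 = (c + v) - 8 = -8 + c + v)
1/((2 + J(-5, F(-5)))²) = 1/((2 + (-8 + 0 - 5))²) = 1/((2 - 13)²) = 1/((-11)²) = 1/121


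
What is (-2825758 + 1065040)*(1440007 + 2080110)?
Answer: -6197933364006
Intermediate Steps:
(-2825758 + 1065040)*(1440007 + 2080110) = -1760718*3520117 = -6197933364006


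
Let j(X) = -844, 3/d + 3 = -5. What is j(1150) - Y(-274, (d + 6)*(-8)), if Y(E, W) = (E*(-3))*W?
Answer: 36146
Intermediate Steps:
d = -3/8 (d = 3/(-3 - 5) = 3/(-8) = 3*(-⅛) = -3/8 ≈ -0.37500)
Y(E, W) = -3*E*W (Y(E, W) = (-3*E)*W = -3*E*W)
j(1150) - Y(-274, (d + 6)*(-8)) = -844 - (-3)*(-274)*(-3/8 + 6)*(-8) = -844 - (-3)*(-274)*(45/8)*(-8) = -844 - (-3)*(-274)*(-45) = -844 - 1*(-36990) = -844 + 36990 = 36146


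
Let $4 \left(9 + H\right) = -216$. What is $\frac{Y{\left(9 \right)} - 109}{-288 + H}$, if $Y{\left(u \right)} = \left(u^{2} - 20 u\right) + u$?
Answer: $\frac{199}{351} \approx 0.56695$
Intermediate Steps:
$H = -63$ ($H = -9 + \frac{1}{4} \left(-216\right) = -9 - 54 = -63$)
$Y{\left(u \right)} = u^{2} - 19 u$
$\frac{Y{\left(9 \right)} - 109}{-288 + H} = \frac{9 \left(-19 + 9\right) - 109}{-288 - 63} = \frac{9 \left(-10\right) - 109}{-351} = \left(-90 - 109\right) \left(- \frac{1}{351}\right) = \left(-199\right) \left(- \frac{1}{351}\right) = \frac{199}{351}$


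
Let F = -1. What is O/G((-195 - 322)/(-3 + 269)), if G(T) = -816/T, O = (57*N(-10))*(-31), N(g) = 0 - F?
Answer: -16027/3808 ≈ -4.2088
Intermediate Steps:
N(g) = 1 (N(g) = 0 - 1*(-1) = 0 + 1 = 1)
O = -1767 (O = (57*1)*(-31) = 57*(-31) = -1767)
O/G((-195 - 322)/(-3 + 269)) = -1767*(-(-195 - 322)/(816*(-3 + 269))) = -1767/((-816/((-517/266)))) = -1767/((-816/((-517*1/266)))) = -1767/((-816/(-517/266))) = -1767/((-816*(-266/517))) = -1767/217056/517 = -1767*517/217056 = -16027/3808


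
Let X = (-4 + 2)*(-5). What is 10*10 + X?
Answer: 110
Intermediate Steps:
X = 10 (X = -2*(-5) = 10)
10*10 + X = 10*10 + 10 = 100 + 10 = 110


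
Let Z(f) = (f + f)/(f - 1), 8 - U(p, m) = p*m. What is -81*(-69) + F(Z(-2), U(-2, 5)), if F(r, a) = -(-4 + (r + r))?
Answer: 16771/3 ≈ 5590.3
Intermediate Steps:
U(p, m) = 8 - m*p (U(p, m) = 8 - p*m = 8 - m*p)
Z(f) = 2*f/(-1 + f) (Z(f) = (2*f)/(-1 + f) = 2*f/(-1 + f))
F(r, a) = 4 - 2*r (F(r, a) = -(-4 + 2*r) = 4 - 2*r)
-81*(-69) + F(Z(-2), U(-2, 5)) = -81*(-69) + (4 - 4*(-2)/(-1 - 2)) = 5589 + (4 - 4*(-2)/(-3)) = 5589 + (4 - 4*(-2)*(-1)/3) = 5589 + (4 - 2*4/3) = 5589 + (4 - 8/3) = 5589 + 4/3 = 16771/3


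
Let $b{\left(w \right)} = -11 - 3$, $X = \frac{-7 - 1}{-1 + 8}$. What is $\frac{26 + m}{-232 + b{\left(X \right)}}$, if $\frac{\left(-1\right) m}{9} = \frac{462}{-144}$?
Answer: $- \frac{439}{1968} \approx -0.22307$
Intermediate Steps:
$X = - \frac{8}{7} \approx -1.1429$
$b{\left(w \right)} = -14$
$m = \frac{231}{8}$ ($m = - 9 \frac{462}{-144} = - 9 \cdot 462 \left(- \frac{1}{144}\right) = \left(-9\right) \left(- \frac{77}{24}\right) = \frac{231}{8} \approx 28.875$)
$\frac{26 + m}{-232 + b{\left(X \right)}} = \frac{26 + \frac{231}{8}}{-232 - 14} = \frac{439}{8 \left(-246\right)} = \frac{439}{8} \left(- \frac{1}{246}\right) = - \frac{439}{1968}$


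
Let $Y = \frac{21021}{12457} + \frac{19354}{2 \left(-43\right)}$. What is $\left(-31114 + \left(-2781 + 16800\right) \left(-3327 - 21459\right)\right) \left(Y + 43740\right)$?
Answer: $- \frac{188378440361062144}{12457} \approx -1.5122 \cdot 10^{13}$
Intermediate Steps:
$Y = - \frac{119642486}{535651}$ ($Y = 21021 \cdot \frac{1}{12457} + \frac{19354}{-86} = \frac{21021}{12457} + 19354 \left(- \frac{1}{86}\right) = \frac{21021}{12457} - \frac{9677}{43} = - \frac{119642486}{535651} \approx -223.36$)
$\left(-31114 + \left(-2781 + 16800\right) \left(-3327 - 21459\right)\right) \left(Y + 43740\right) = \left(-31114 + \left(-2781 + 16800\right) \left(-3327 - 21459\right)\right) \left(- \frac{119642486}{535651} + 43740\right) = \left(-31114 + 14019 \left(-24786\right)\right) \frac{23309732254}{535651} = \left(-31114 - 347474934\right) \frac{23309732254}{535651} = \left(-347506048\right) \frac{23309732254}{535651} = - \frac{188378440361062144}{12457}$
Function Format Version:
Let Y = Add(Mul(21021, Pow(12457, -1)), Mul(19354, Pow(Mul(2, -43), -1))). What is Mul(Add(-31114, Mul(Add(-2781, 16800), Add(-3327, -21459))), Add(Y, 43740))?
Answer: Rational(-188378440361062144, 12457) ≈ -1.5122e+13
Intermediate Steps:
Y = Rational(-119642486, 535651) (Y = Add(Mul(21021, Rational(1, 12457)), Mul(19354, Pow(-86, -1))) = Add(Rational(21021, 12457), Mul(19354, Rational(-1, 86))) = Add(Rational(21021, 12457), Rational(-9677, 43)) = Rational(-119642486, 535651) ≈ -223.36)
Mul(Add(-31114, Mul(Add(-2781, 16800), Add(-3327, -21459))), Add(Y, 43740)) = Mul(Add(-31114, Mul(Add(-2781, 16800), Add(-3327, -21459))), Add(Rational(-119642486, 535651), 43740)) = Mul(Add(-31114, Mul(14019, -24786)), Rational(23309732254, 535651)) = Mul(Add(-31114, -347474934), Rational(23309732254, 535651)) = Mul(-347506048, Rational(23309732254, 535651)) = Rational(-188378440361062144, 12457)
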